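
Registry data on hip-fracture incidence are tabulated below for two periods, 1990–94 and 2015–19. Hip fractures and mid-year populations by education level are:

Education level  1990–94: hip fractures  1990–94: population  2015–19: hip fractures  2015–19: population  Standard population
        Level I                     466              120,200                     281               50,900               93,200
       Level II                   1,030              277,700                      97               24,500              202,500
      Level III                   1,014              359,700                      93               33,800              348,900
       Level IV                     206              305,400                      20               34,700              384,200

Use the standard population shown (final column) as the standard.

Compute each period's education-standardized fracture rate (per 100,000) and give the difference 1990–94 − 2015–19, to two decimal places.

Education-specific rates per 100,000 for 1990–94: 387.69, 370.90, 281.90, 67.45.
For 2015–19: 552.06, 395.92, 275.15, 57.64.
Standard total = 1,028,800; weights = 0.0906, 0.1968, 0.3391, 0.3734.
1990–94: 0.0906×387.69 + 0.1968×370.90 + 0.3391×281.90 + 0.3734×67.45 = 228.9183 per 100,000.
2015–19: 0.0906×552.06 + 0.1968×395.92 + 0.3391×275.15 + 0.3734×57.64 = 242.7770 per 100,000.
Difference = 228.9183 − 242.7770 = -13.8586.

-13.86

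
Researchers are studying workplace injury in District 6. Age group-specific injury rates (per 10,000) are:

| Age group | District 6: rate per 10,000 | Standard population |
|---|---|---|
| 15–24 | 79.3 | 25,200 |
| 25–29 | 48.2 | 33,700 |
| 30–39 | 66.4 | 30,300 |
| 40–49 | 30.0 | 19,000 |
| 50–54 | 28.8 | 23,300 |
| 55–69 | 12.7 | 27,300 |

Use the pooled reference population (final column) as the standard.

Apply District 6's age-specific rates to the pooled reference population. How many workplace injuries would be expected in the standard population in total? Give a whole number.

722

Expected workplace injuries = Σ (standard pop × age-specific rate ÷ 10,000)
= 25,200×79.3/10,000 + 33,700×48.2/10,000 + 30,300×66.4/10,000 + 19,000×30.0/10,000 + 23,300×28.8/10,000 + 27,300×12.7/10,000
= 199.84 + 162.43 + 201.19 + 57.00 + 67.10 + 34.67 = 722.24.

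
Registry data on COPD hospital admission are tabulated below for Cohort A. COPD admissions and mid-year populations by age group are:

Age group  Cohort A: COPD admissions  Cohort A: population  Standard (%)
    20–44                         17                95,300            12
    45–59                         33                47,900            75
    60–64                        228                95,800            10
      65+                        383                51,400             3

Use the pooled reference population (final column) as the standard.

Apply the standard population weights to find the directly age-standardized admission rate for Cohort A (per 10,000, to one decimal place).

10.0

Age-specific rates per 10,000 for Cohort A: 1.78, 6.89, 23.80, 74.51.
Standard weights: 0.12, 0.75, 0.10, 0.03.
Standardized rate: 0.1200×1.78 + 0.7500×6.89 + 0.1000×23.80 + 0.0300×74.51 = 9.9964 per 10,000.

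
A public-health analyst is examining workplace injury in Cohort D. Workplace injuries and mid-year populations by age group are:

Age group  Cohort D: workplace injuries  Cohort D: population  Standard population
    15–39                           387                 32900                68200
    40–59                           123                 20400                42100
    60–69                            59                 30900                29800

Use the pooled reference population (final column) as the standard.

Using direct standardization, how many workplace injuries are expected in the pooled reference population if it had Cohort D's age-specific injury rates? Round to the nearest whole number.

1113

Age-specific rates per 10000 for Cohort D: 117.63, 60.29, 19.09.
Expected workplace injuries = Σ (standard pop × age-specific rate ÷ 10000)
= 68200×117.63/10000 + 42100×60.29/10000 + 29800×19.09/10000
= 802.23 + 253.84 + 56.90 = 1112.97.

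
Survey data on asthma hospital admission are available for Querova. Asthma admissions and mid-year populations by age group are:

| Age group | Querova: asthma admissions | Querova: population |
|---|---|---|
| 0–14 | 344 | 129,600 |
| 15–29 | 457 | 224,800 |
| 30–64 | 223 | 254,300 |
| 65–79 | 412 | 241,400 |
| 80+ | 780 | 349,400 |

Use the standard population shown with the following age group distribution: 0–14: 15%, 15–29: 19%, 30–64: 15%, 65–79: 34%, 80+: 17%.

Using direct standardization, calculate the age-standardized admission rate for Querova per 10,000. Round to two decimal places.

18.76

Age-specific rates per 10,000 for Querova: 26.54, 20.33, 8.77, 17.07, 22.32.
Standard weights: 0.15, 0.19, 0.15, 0.34, 0.17.
Standardized rate: 0.1500×26.54 + 0.1900×20.33 + 0.1500×8.77 + 0.3400×17.07 + 0.1700×22.32 = 18.7573 per 10,000.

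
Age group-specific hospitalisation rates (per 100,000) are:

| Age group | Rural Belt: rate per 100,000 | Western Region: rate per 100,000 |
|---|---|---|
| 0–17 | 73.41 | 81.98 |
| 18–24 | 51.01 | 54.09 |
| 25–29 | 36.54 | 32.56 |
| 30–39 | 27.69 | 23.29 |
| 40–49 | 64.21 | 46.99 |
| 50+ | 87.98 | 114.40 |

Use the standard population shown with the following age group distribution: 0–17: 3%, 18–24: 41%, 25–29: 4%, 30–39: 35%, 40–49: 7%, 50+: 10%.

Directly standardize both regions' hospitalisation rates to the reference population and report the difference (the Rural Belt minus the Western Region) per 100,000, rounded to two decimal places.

Standard weights: 0.03, 0.41, 0.04, 0.35, 0.07, 0.10.
The Rural Belt: 0.0300×73.41 + 0.4100×51.01 + 0.0400×36.54 + 0.3500×27.69 + 0.0700×64.21 + 0.1000×87.98 = 47.5622 per 100,000.
The Western Region: 0.0300×81.98 + 0.4100×54.09 + 0.0400×32.56 + 0.3500×23.29 + 0.0700×46.99 + 0.1000×114.40 = 48.8195 per 100,000.
Difference = 47.5622 − 48.8195 = -1.2573.

-1.26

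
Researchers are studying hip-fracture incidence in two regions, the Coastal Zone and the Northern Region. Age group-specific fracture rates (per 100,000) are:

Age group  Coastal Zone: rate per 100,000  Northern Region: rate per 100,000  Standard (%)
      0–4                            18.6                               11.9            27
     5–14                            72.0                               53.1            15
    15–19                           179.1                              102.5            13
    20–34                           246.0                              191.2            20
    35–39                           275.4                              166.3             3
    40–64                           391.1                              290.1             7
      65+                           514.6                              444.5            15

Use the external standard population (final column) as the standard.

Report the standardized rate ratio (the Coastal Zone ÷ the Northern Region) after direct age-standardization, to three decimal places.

Standard weights: 0.27, 0.15, 0.13, 0.20, 0.03, 0.07, 0.15.
The Coastal Zone: 0.2700×18.6 + 0.1500×72.0 + 0.1300×179.1 + 0.2000×246.0 + 0.0300×275.4 + 0.0700×391.1 + 0.1500×514.6 = 201.1340 per 100,000.
The Northern Region: 0.2700×11.9 + 0.1500×53.1 + 0.1300×102.5 + 0.2000×191.2 + 0.0300×166.3 + 0.0700×290.1 + 0.1500×444.5 = 154.7140 per 100,000.
Ratio = 201.1340 ÷ 154.7140 = 1.30004.

1.300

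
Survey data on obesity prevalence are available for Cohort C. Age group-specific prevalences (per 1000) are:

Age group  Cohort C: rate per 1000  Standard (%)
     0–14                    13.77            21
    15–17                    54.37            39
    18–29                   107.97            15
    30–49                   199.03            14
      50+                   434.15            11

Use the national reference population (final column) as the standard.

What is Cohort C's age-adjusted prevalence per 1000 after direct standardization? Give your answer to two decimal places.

115.91

Standard weights: 0.21, 0.39, 0.15, 0.14, 0.11.
Standardized rate: 0.2100×13.77 + 0.3900×54.37 + 0.1500×107.97 + 0.1400×199.03 + 0.1100×434.15 = 115.9122 per 1000.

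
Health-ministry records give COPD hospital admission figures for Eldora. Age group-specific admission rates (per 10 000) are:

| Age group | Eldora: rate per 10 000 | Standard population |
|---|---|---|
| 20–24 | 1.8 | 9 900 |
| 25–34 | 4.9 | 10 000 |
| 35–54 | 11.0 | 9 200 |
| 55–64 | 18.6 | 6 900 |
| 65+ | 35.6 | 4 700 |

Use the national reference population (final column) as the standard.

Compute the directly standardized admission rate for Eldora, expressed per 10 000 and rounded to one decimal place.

Standard total = 40 700; weights = 0.2432, 0.2457, 0.2260, 0.1695, 0.1155.
Standardized rate: 0.2432×1.8 + 0.2457×4.9 + 0.2260×11.0 + 0.1695×18.6 + 0.1155×35.6 = 11.3926 per 10 000.

11.4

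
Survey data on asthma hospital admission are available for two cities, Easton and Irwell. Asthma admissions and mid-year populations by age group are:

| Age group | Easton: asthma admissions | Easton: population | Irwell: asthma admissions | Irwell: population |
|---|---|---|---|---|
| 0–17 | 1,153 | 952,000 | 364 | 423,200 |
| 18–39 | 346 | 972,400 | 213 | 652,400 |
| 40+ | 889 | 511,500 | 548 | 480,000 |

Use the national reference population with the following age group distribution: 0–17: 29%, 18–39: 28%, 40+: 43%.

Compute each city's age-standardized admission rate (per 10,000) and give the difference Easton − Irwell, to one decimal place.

Age-specific rates per 10,000 for Easton: 12.11, 3.56, 17.38.
For Irwell: 8.60, 3.26, 11.42.
Standard weights: 0.29, 0.28, 0.43.
Easton: 0.2900×12.11 + 0.2800×3.56 + 0.4300×17.38 = 11.9821 per 10,000.
Irwell: 0.2900×8.60 + 0.2800×3.26 + 0.4300×11.42 = 8.3177 per 10,000.
Difference = 11.9821 − 8.3177 = 3.6644.

3.7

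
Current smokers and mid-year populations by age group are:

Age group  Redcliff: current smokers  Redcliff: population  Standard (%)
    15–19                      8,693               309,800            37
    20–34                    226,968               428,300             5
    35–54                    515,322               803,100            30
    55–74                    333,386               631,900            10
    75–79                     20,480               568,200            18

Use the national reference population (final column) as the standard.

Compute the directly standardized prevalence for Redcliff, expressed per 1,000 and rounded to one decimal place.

288.6

Age-specific rates per 1,000 for Redcliff: 28.060, 529.928, 641.666, 527.593, 36.044.
Standard weights: 0.37, 0.05, 0.30, 0.10, 0.18.
Standardized rate: 0.3700×28.060 + 0.0500×529.928 + 0.3000×641.666 + 0.1000×527.593 + 0.1800×36.044 = 288.6256 per 1,000.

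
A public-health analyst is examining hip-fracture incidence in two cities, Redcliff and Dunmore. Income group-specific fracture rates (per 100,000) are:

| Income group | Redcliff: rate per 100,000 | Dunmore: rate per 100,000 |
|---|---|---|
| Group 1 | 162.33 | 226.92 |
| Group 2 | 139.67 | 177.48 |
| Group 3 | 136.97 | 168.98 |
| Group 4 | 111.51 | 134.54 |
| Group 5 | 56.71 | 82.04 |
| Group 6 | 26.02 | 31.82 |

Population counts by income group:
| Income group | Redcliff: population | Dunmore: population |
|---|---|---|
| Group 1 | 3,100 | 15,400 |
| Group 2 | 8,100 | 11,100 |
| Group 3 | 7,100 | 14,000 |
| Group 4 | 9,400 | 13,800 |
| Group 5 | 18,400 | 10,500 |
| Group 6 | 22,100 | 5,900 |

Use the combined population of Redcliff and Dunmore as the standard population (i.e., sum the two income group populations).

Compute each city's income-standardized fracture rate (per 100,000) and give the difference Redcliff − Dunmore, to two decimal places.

Combined standard total = 138,900; weights = 0.1332, 0.1382, 0.1519, 0.1670, 0.2081, 0.2016.
Redcliff: 0.1332×162.33 + 0.1382×139.67 + 0.1519×136.97 + 0.1670×111.51 + 0.2081×56.71 + 0.2016×26.02 = 97.4035 per 100,000.
Dunmore: 0.1332×226.92 + 0.1382×177.48 + 0.1519×168.98 + 0.1670×134.54 + 0.2081×82.04 + 0.2016×31.82 = 126.3813 per 100,000.
Difference = 97.4035 − 126.3813 = -28.9778.

-28.98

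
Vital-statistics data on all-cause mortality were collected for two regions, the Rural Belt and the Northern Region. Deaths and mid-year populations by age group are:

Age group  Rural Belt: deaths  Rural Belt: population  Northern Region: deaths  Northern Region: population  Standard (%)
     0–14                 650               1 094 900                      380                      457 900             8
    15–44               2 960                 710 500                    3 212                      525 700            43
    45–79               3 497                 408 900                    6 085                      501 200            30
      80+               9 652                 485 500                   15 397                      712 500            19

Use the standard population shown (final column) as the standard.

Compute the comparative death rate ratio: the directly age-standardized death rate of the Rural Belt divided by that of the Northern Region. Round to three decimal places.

0.784

Age-specific rates per 1 000 for the Rural Belt: 0.594, 4.166, 8.552, 19.881.
For the Northern Region: 0.830, 6.110, 12.141, 21.610.
Standard weights: 0.08, 0.43, 0.30, 0.19.
The Rural Belt: 0.0800×0.594 + 0.4300×4.166 + 0.3000×8.552 + 0.1900×19.881 = 8.1819 per 1 000.
The Northern Region: 0.0800×0.830 + 0.4300×6.110 + 0.3000×12.141 + 0.1900×21.610 = 10.4418 per 1 000.
Ratio = 8.1819 ÷ 10.4418 = 0.78357.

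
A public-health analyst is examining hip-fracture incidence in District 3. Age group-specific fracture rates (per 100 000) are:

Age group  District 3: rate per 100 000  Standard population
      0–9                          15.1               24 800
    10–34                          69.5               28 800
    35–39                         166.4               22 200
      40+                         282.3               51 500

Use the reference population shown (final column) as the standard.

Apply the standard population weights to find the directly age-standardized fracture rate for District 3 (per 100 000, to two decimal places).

Standard total = 127 300; weights = 0.1948, 0.2262, 0.1744, 0.4046.
Standardized rate: 0.1948×15.1 + 0.2262×69.5 + 0.1744×166.4 + 0.4046×282.3 = 161.8901 per 100 000.

161.89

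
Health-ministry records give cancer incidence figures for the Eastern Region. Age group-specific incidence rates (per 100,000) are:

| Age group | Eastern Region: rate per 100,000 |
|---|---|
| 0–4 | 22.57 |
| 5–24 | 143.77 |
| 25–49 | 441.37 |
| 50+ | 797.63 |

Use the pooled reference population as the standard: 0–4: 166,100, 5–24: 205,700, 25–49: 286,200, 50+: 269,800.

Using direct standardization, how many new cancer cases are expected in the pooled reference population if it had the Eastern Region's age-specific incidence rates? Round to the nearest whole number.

Expected new cancer cases = Σ (standard pop × age-specific rate ÷ 100,000)
= 166,100×22.57/100,000 + 205,700×143.77/100,000 + 286,200×441.37/100,000 + 269,800×797.63/100,000
= 37.49 + 295.73 + 1263.20 + 2152.01 = 3748.43.

3748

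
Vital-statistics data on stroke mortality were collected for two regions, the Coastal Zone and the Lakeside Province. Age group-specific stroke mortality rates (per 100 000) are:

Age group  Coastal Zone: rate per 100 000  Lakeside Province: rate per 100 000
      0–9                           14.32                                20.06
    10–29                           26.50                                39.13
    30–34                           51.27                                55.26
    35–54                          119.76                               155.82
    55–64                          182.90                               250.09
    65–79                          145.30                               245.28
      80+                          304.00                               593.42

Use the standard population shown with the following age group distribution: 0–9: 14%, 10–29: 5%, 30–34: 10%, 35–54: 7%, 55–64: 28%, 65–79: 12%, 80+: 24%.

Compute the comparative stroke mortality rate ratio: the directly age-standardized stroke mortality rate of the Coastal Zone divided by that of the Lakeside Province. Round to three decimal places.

Standard weights: 0.14, 0.05, 0.10, 0.07, 0.28, 0.12, 0.24.
The Coastal Zone: 0.1400×14.32 + 0.0500×26.50 + 0.1000×51.27 + 0.0700×119.76 + 0.2800×182.90 + 0.1200×145.30 + 0.2400×304.00 = 158.4480 per 100 000.
The Lakeside Province: 0.1400×20.06 + 0.0500×39.13 + 0.1000×55.26 + 0.0700×155.82 + 0.2800×250.09 + 0.1200×245.28 + 0.2400×593.42 = 263.0779 per 100 000.
Ratio = 158.4480 ÷ 263.0779 = 0.60229.

0.602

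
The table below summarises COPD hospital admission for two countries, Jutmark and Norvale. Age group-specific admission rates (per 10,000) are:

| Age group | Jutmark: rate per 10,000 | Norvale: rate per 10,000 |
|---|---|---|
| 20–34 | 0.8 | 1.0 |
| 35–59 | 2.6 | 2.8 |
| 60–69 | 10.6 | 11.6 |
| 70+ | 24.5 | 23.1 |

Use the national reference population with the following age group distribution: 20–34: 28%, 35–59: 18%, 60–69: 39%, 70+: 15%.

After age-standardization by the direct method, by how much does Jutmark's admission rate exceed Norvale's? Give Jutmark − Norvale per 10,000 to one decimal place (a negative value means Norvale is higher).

-0.3

Standard weights: 0.28, 0.18, 0.39, 0.15.
Jutmark: 0.2800×0.8 + 0.1800×2.6 + 0.3900×10.6 + 0.1500×24.5 = 8.5010 per 10,000.
Norvale: 0.2800×1.0 + 0.1800×2.8 + 0.3900×11.6 + 0.1500×23.1 = 8.7730 per 10,000.
Difference = 8.5010 − 8.7730 = -0.2720.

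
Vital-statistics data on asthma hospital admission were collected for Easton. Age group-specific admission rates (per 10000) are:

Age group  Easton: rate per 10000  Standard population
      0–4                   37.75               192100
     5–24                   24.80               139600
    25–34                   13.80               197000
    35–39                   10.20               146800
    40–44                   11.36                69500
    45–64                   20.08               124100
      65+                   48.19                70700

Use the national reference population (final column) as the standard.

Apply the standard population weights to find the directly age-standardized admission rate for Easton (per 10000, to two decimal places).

Standard total = 939800; weights = 0.2044, 0.1485, 0.2096, 0.1562, 0.0740, 0.1320, 0.0752.
Standardized rate: 0.2044×37.75 + 0.1485×24.80 + 0.2096×13.80 + 0.1562×10.20 + 0.0740×11.36 + 0.1320×20.08 + 0.0752×48.19 = 23.0031 per 10000.

23.00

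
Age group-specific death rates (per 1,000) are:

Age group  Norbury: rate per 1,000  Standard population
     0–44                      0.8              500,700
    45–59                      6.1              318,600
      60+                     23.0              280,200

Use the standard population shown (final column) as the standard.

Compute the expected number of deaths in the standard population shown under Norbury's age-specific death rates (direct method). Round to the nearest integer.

8789

Expected deaths = Σ (standard pop × age-specific rate ÷ 1,000)
= 500,700×0.8/1,000 + 318,600×6.1/1,000 + 280,200×23.0/1,000
= 400.56 + 1943.46 + 6444.60 = 8788.62.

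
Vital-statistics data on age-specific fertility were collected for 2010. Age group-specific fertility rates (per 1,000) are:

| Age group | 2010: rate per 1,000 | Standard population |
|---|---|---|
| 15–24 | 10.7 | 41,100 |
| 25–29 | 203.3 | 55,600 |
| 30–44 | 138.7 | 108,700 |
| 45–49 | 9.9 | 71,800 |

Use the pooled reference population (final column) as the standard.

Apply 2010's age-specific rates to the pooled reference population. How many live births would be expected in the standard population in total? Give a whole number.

27531

Expected live births = Σ (standard pop × age-specific rate ÷ 1,000)
= 41,100×10.7/1,000 + 55,600×203.3/1,000 + 108,700×138.7/1,000 + 71,800×9.9/1,000
= 439.77 + 11303.48 + 15076.69 + 710.82 = 27530.76.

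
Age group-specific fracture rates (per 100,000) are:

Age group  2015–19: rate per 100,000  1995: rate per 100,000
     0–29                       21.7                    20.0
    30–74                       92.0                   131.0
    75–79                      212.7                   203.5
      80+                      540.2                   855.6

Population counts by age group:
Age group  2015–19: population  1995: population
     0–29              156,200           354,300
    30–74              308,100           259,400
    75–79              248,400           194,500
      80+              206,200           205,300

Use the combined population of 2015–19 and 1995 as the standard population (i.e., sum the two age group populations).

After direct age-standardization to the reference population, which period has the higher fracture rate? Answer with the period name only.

1995

Combined standard total = 1,932,400; weights = 0.2642, 0.2937, 0.2292, 0.2129.
2015–19: 0.2642×21.7 + 0.2937×92.0 + 0.2292×212.7 + 0.2129×540.2 = 196.5354 per 100,000.
1995: 0.2642×20.0 + 0.2937×131.0 + 0.2292×203.5 + 0.2129×855.6 = 272.5947 per 100,000.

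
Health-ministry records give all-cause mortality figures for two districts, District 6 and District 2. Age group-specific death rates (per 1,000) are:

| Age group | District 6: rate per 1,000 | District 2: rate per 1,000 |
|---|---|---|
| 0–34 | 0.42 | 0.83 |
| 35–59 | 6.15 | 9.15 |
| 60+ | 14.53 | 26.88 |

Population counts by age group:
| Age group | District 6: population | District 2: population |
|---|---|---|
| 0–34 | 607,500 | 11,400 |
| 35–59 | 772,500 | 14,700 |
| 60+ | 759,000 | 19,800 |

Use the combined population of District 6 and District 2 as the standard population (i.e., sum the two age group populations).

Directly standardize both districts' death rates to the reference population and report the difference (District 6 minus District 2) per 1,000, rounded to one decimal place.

Combined standard total = 2,184,900; weights = 0.2833, 0.3603, 0.3564.
District 6: 0.2833×0.42 + 0.3603×6.15 + 0.3564×14.53 = 7.5139 per 1,000.
District 2: 0.2833×0.83 + 0.3603×9.15 + 0.3564×26.88 = 13.1131 per 1,000.
Difference = 7.5139 − 13.1131 = -5.5991.

-5.6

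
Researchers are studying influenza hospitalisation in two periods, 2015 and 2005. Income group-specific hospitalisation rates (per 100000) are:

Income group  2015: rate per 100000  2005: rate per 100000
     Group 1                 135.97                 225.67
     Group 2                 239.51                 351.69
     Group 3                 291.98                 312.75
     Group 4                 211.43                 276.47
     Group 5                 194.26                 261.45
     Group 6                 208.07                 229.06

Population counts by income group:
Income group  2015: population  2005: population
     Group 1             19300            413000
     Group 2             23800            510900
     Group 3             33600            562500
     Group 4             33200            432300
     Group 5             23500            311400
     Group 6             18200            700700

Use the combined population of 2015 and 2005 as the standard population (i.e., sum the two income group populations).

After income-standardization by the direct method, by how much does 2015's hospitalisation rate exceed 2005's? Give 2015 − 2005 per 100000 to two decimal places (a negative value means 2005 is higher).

-58.07

Combined standard total = 3082400; weights = 0.1402, 0.1735, 0.1934, 0.1510, 0.1086, 0.2332.
2015: 0.1402×135.97 + 0.1735×239.51 + 0.1934×291.98 + 0.1510×211.43 + 0.1086×194.26 + 0.2332×208.07 = 218.6462 per 100000.
2005: 0.1402×225.67 + 0.1735×351.69 + 0.1934×312.75 + 0.1510×276.47 + 0.1086×261.45 + 0.2332×229.06 = 276.7206 per 100000.
Difference = 218.6462 − 276.7206 = -58.0745.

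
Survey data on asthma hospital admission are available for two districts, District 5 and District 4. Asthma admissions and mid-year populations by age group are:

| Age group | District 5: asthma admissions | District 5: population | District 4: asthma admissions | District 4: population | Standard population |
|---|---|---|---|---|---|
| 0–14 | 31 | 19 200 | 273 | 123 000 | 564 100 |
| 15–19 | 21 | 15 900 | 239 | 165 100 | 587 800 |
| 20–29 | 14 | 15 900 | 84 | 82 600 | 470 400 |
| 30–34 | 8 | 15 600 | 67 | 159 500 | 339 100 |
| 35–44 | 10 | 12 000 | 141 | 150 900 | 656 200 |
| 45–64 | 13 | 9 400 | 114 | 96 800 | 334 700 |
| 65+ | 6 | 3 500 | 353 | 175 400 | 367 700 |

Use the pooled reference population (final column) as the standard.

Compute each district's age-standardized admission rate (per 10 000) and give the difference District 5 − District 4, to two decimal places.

Age-specific rates per 10 000 for District 5: 16.15, 13.21, 8.81, 5.13, 8.33, 13.83, 17.14.
For District 4: 22.20, 14.48, 10.17, 4.20, 9.34, 11.78, 20.13.
Standard total = 3 320 000; weights = 0.1699, 0.1770, 0.1417, 0.1021, 0.1977, 0.1008, 0.1108.
District 5: 0.1699×16.15 + 0.1770×13.21 + 0.1417×8.81 + 0.1021×5.13 + 0.1977×8.33 + 0.1008×13.83 + 0.1108×17.14 = 11.7930 per 10 000.
District 4: 0.1699×22.20 + 0.1770×14.48 + 0.1417×10.17 + 0.1021×4.20 + 0.1977×9.34 + 0.1008×11.78 + 0.1108×20.13 = 13.4671 per 10 000.
Difference = 11.7930 − 13.4671 = -1.6741.

-1.67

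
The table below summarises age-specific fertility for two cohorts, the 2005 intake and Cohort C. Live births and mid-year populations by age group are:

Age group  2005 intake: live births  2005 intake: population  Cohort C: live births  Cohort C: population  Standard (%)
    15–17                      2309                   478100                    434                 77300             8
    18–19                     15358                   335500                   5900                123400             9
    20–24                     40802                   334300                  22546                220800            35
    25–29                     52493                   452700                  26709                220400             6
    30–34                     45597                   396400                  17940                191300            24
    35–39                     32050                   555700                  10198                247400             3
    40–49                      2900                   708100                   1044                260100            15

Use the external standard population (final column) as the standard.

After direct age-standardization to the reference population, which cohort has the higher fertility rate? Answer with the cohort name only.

Age-specific rates per 1000 for the 2005 intake: 4.830, 45.776, 122.052, 115.955, 115.028, 57.675, 4.095.
For Cohort C: 5.614, 47.812, 102.111, 121.184, 93.779, 41.221, 4.014.
Standard weights: 0.08, 0.09, 0.35, 0.06, 0.24, 0.03, 0.15.
The 2005 intake: 0.0800×4.830 + 0.0900×45.776 + 0.3500×122.052 + 0.0600×115.955 + 0.2400×115.028 + 0.0300×57.675 + 0.1500×4.095 = 84.1330 per 1000.
Cohort C: 0.0800×5.614 + 0.0900×47.812 + 0.3500×102.111 + 0.0600×121.184 + 0.2400×93.779 + 0.0300×41.221 + 0.1500×4.014 = 72.1077 per 1000.
The crude rates (58.73 vs 63.23) would put Cohort C higher, but that reflects its age composition; once standardized to a common age structure, the 2005 intake has the higher underlying rate.

2005 intake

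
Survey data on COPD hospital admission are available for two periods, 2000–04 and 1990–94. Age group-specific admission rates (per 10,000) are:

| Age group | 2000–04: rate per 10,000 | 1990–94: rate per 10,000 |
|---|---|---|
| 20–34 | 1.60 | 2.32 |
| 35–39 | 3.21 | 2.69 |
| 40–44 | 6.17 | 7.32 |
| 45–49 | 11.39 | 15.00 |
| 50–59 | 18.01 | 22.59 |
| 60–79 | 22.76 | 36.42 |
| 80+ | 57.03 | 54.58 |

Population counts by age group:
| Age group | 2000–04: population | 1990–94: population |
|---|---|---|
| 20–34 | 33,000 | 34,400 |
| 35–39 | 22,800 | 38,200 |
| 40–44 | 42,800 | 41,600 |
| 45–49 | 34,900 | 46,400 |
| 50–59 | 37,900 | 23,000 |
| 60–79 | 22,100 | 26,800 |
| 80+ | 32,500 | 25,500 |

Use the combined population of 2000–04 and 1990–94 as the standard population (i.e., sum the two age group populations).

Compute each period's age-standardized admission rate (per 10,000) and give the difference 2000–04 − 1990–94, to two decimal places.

-2.62

Combined standard total = 461,900; weights = 0.1459, 0.1321, 0.1827, 0.1760, 0.1318, 0.1059, 0.1256.
2000–04: 0.1459×1.60 + 0.1321×3.21 + 0.1827×6.17 + 0.1760×11.39 + 0.1318×18.01 + 0.1059×22.76 + 0.1256×57.03 = 15.7348 per 10,000.
1990–94: 0.1459×2.32 + 0.1321×2.69 + 0.1827×7.32 + 0.1760×15.00 + 0.1318×22.59 + 0.1059×36.42 + 0.1256×54.58 = 18.3591 per 10,000.
Difference = 15.7348 − 18.3591 = -2.6243.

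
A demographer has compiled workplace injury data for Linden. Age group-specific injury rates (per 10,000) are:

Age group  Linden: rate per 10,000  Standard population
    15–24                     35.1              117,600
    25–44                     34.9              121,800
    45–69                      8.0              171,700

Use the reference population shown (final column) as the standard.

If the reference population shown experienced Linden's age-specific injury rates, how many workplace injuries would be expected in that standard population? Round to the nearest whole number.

975

Expected workplace injuries = Σ (standard pop × age-specific rate ÷ 10,000)
= 117,600×35.1/10,000 + 121,800×34.9/10,000 + 171,700×8.0/10,000
= 412.78 + 425.08 + 137.36 = 975.22.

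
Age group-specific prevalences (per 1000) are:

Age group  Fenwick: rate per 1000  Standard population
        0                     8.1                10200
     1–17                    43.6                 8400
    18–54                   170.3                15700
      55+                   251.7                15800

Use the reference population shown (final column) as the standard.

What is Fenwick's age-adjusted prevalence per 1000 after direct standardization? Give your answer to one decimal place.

141.7

Standard total = 50100; weights = 0.2036, 0.1677, 0.3134, 0.3154.
Standardized rate: 0.2036×8.1 + 0.1677×43.6 + 0.3134×170.3 + 0.3154×251.7 = 141.7052 per 1000.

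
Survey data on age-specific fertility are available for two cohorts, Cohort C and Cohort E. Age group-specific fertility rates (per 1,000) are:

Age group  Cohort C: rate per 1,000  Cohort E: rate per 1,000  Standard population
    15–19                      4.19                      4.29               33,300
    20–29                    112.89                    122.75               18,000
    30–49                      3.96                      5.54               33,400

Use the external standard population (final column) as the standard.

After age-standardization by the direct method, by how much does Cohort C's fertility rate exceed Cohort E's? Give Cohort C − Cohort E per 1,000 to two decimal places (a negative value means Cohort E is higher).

Standard total = 84,700; weights = 0.3932, 0.2125, 0.3943.
Cohort C: 0.3932×4.19 + 0.2125×112.89 + 0.3943×3.96 = 27.1997 per 1,000.
Cohort E: 0.3932×4.29 + 0.2125×122.75 + 0.3943×5.54 = 29.9574 per 1,000.
Difference = 27.1997 − 29.9574 = -2.7578.

-2.76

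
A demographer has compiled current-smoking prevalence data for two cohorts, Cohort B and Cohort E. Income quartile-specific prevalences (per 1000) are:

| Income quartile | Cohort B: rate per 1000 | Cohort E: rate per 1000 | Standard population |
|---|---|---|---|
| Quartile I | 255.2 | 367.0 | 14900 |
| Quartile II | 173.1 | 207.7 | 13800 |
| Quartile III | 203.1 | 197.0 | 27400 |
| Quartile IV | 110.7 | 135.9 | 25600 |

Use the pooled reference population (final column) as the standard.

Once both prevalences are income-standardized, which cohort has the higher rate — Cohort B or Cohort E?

Cohort E

Standard total = 81700; weights = 0.1824, 0.1689, 0.3354, 0.3133.
Cohort B: 0.1824×255.2 + 0.1689×173.1 + 0.3354×203.1 + 0.3133×110.7 = 178.5816 per 1000.
Cohort E: 0.1824×367.0 + 0.1689×207.7 + 0.3354×197.0 + 0.3133×135.9 = 210.6659 per 1000.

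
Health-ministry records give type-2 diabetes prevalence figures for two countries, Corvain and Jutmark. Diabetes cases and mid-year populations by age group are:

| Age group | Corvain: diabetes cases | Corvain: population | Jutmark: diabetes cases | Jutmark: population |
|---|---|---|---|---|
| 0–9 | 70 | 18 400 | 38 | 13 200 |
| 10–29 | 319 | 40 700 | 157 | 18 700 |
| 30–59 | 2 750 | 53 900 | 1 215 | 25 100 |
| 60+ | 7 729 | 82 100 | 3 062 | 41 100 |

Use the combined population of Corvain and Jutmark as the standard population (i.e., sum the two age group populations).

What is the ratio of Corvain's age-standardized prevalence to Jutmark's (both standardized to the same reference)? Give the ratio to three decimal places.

Age-specific rates per 1 000 for Corvain: 3.804, 7.838, 51.020, 94.141.
For Jutmark: 2.879, 8.396, 48.406, 74.501.
Combined standard total = 293 200; weights = 0.1078, 0.2026, 0.2694, 0.4202.
Corvain: 0.1078×3.804 + 0.2026×7.838 + 0.2694×51.020 + 0.4202×94.141 = 55.3022 per 1 000.
Jutmark: 0.1078×2.879 + 0.2026×8.396 + 0.2694×48.406 + 0.4202×74.501 = 46.3586 per 1 000.
Ratio = 55.3022 ÷ 46.3586 = 1.19292.

1.193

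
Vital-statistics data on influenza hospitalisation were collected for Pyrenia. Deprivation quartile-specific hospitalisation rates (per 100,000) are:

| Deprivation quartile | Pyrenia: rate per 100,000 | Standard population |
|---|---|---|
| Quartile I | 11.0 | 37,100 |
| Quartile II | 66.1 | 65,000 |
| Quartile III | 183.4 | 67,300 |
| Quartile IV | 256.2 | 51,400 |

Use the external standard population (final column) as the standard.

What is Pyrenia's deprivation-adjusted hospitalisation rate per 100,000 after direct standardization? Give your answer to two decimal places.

136.85

Standard total = 220,800; weights = 0.1680, 0.2944, 0.3048, 0.2328.
Standardized rate: 0.1680×11.0 + 0.2944×66.1 + 0.3048×183.4 + 0.2328×256.2 = 136.8483 per 100,000.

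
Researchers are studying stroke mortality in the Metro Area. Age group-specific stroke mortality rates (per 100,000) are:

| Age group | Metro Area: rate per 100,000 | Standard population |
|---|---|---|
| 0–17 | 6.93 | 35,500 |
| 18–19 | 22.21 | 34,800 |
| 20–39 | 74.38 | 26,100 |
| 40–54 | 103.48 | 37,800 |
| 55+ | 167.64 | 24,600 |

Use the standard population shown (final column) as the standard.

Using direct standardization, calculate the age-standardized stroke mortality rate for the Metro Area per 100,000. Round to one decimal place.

Standard total = 158,800; weights = 0.2236, 0.2191, 0.1644, 0.2380, 0.1549.
Standardized rate: 0.2236×6.93 + 0.2191×22.21 + 0.1644×74.38 + 0.2380×103.48 + 0.1549×167.64 = 69.2426 per 100,000.

69.2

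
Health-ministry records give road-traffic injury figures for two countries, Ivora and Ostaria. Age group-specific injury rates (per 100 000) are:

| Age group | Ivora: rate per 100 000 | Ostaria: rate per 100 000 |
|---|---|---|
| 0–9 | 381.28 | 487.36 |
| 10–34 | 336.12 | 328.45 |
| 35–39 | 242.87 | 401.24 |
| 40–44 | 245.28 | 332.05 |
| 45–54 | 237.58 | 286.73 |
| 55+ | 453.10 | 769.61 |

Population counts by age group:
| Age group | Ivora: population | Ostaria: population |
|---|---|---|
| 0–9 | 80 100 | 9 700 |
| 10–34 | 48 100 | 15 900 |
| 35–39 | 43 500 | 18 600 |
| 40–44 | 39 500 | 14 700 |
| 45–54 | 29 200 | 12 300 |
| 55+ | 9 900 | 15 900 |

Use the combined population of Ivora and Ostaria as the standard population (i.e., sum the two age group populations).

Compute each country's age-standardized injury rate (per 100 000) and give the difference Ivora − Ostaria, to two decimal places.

-100.11

Combined standard total = 337 400; weights = 0.2662, 0.1897, 0.1841, 0.1606, 0.1230, 0.0765.
Ivora: 0.2662×381.28 + 0.1897×336.12 + 0.1841×242.87 + 0.1606×245.28 + 0.1230×237.58 + 0.0765×453.10 = 313.2086 per 100 000.
Ostaria: 0.2662×487.36 + 0.1897×328.45 + 0.1841×401.24 + 0.1606×332.05 + 0.1230×286.73 + 0.0765×769.61 = 413.3227 per 100 000.
Difference = 313.2086 − 413.3227 = -100.1141.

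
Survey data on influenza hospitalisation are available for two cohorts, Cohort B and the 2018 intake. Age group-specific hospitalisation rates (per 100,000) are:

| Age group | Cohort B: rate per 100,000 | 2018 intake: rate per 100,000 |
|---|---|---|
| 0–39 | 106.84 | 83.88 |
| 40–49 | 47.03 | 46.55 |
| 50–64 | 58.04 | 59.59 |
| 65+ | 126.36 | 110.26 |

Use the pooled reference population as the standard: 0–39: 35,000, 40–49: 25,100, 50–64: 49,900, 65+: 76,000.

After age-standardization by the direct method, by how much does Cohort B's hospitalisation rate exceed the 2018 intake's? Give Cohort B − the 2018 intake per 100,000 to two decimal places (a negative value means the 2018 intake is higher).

Standard total = 186,000; weights = 0.1882, 0.1349, 0.2683, 0.4086.
Cohort B: 0.1882×106.84 + 0.1349×47.03 + 0.2683×58.04 + 0.4086×126.36 = 93.6527 per 100,000.
The 2018 intake: 0.1882×83.88 + 0.1349×46.55 + 0.2683×59.59 + 0.4086×110.26 = 83.1049 per 100,000.
Difference = 93.6527 − 83.1049 = 10.5479.

10.55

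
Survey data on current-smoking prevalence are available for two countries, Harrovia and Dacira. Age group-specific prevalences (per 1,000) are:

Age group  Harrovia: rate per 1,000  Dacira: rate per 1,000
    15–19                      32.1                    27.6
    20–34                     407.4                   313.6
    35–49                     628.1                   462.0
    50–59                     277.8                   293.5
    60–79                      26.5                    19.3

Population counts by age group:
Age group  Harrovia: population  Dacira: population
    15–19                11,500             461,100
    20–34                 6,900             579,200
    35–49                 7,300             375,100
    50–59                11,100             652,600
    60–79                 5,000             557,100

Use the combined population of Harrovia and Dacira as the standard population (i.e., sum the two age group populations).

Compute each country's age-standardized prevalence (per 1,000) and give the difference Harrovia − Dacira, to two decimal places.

42.84

Combined standard total = 2,666,900; weights = 0.1772, 0.2198, 0.1434, 0.2489, 0.2108.
Harrovia: 0.1772×32.1 + 0.2198×407.4 + 0.1434×628.1 + 0.2489×277.8 + 0.2108×26.5 = 260.0040 per 1,000.
Dacira: 0.1772×27.6 + 0.2198×313.6 + 0.1434×462.0 + 0.2489×293.5 + 0.2108×19.3 = 217.1652 per 1,000.
Difference = 260.0040 − 217.1652 = 42.8387.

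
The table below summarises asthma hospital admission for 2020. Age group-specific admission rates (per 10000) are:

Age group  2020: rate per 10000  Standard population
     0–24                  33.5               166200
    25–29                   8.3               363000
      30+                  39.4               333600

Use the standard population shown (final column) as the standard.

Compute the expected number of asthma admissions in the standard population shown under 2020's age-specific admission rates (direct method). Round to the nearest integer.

Expected asthma admissions = Σ (standard pop × age-specific rate ÷ 10000)
= 166200×33.5/10000 + 363000×8.3/10000 + 333600×39.4/10000
= 556.77 + 301.29 + 1314.38 = 2172.44.

2172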